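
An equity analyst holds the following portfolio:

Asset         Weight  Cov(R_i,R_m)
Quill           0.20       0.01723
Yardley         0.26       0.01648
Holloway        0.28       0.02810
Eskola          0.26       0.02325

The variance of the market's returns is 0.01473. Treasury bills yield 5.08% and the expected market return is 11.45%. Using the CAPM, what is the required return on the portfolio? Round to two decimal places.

14.44%

β_Quill = 0.01723 / 0.01473 = 1.1697
β_Yardley = 0.01648 / 0.01473 = 1.1188
β_Holloway = 0.02810 / 0.01473 = 1.9077
β_Eskola = 0.02325 / 0.01473 = 1.5784
β_P = Σ w_i β_i = 0.20×1.1697 + 0.26×1.1188 + 0.28×1.9077 + 0.26×1.5784 = 1.4694
MRP = 11.45% − 5.08% = 6.37%
E(R_P) = R_f + β_P × MRP = 5.08% + 1.4694 × 6.37% = 14.44%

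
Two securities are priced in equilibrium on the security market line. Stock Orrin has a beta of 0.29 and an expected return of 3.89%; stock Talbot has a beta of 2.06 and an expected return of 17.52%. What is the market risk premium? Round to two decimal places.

7.70%

Both satisfy E(R) = R_f + β·MRP, so the slope of the SML is
MRP = (17.52% − 3.89%) / (2.06 − 0.29) = 13.63% / 1.77 = 7.7006%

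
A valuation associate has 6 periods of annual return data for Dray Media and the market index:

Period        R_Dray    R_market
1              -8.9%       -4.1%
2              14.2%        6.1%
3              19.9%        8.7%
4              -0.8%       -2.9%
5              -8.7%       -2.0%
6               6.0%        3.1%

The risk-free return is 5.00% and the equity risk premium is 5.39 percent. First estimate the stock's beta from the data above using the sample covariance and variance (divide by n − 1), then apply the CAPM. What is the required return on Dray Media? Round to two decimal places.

Mean R_i = (-8.9 + 14.2 + 19.9 − 0.8 − 8.7 + 6.0) / 6 = 3.6167%
Mean R_m = (-4.1 + 6.1 + 8.7 − 2.9 − 2.0 + 3.1) / 6 = 1.4833%
Σ(R_i − R̄_i)(R_m − R̄_m) = 302.3717  ⇒  Cov = 302.3717 / 5 = 60.4743
Σ(R_m − R̄_m)² = 138.5283  ⇒  Var(R_m) = 138.5283 / 5 = 27.7057
β = Cov / Var(R_m) = 60.4743 / 27.7057 = 2.1827
E(R) = R_f + β × MRP = 5.00% + 2.1827 × 5.39% = 16.76%

16.76%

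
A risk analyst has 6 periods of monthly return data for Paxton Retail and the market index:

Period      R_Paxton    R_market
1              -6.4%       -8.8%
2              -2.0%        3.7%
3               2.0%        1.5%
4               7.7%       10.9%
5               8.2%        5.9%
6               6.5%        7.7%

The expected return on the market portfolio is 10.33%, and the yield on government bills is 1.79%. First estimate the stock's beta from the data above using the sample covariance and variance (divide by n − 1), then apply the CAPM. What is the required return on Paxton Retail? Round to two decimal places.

Mean R_i = (-6.4 − 2.0 + 2.0 + 7.7 + 8.2 + 6.5) / 6 = 2.6667%
Mean R_m = (-8.8 + 3.7 + 1.5 + 10.9 + 5.9 + 7.7) / 6 = 3.4833%
Σ(R_i − R̄_i)(R_m − R̄_m) = 178.5467  ⇒  Cov = 178.5467 / 5 = 35.7093
Σ(R_m − R̄_m)² = 233.4883  ⇒  Var(R_m) = 233.4883 / 5 = 46.6977
β = Cov / Var(R_m) = 35.7093 / 46.6977 = 0.7647
MRP = 10.33% − 1.79% = 8.54%
E(R) = R_f + β × MRP = 1.79% + 0.7647 × 8.54% = 8.32%

8.32%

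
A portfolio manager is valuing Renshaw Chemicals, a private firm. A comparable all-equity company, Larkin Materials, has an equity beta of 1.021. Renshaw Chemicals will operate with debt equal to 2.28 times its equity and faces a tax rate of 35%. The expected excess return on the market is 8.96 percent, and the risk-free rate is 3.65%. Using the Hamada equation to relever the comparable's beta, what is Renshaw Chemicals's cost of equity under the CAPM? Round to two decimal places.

26.36%

β_L = β_U × [1 + (1 − t)(D/E)] = 1.021 × [1 + (1 − 0.35) × 2.28]
    = 1.021 × [1 + 0.65 × 2.28] = 1.021 × 2.4820 = 2.5341
E(R) = R_f + β_L × MRP = 3.65% + 2.5341 × 8.96% = 26.36%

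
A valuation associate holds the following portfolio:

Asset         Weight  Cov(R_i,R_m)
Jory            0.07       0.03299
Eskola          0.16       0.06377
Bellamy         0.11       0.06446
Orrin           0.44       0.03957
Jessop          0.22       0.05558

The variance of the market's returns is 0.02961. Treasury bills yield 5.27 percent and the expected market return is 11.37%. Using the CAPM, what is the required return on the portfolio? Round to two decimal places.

15.41%

β_Jory = 0.03299 / 0.02961 = 1.1142
β_Eskola = 0.06377 / 0.02961 = 2.1537
β_Bellamy = 0.06446 / 0.02961 = 2.1770
β_Orrin = 0.03957 / 0.02961 = 1.3364
β_Jessop = 0.05558 / 0.02961 = 1.8771
β_P = Σ w_i β_i = 0.07×1.1142 + 0.16×2.1537 + 0.11×2.1770 + 0.44×1.3364 + 0.22×1.8771 = 1.6630
MRP = 11.37% − 5.27% = 6.10%
E(R_P) = R_f + β_P × MRP = 5.27% + 1.6630 × 6.10% = 15.41%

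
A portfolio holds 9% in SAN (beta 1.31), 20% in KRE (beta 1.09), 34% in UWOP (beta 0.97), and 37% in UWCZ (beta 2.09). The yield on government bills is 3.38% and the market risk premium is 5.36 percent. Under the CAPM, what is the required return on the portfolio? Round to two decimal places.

11.09%

β_P = Σ w_i β_i = 0.09×1.31 + 0.20×1.09 + 0.34×0.97 + 0.37×2.09 = 1.4390
E(R_P) = R_f + β_P × MRP = 3.38% + 1.4390 × 5.36% = 11.09%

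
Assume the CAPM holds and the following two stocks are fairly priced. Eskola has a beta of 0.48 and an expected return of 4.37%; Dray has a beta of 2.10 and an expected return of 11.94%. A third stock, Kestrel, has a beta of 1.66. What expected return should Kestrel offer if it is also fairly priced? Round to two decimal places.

9.88%

MRP (SML slope) = (11.94% − 4.37%) / (2.10 − 0.48) = 7.57% / 1.62 = 4.6728%
R_f (intercept) = 4.37% − 0.48 × 4.6728% = 2.1271%
E(R_Kestrel) = R_f + β × MRP = 2.1271% + 1.66 × 4.6728% = 9.88%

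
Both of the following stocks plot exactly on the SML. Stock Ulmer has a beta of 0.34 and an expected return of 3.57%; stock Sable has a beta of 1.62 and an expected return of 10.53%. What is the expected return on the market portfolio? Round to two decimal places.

7.16%

Both satisfy E(R) = R_f + β·MRP, so the slope of the SML is
MRP = (10.53% − 3.57%) / (1.62 − 0.34) = 6.96% / 1.28 = 5.4375%
R_f = E(R_Ulmer) − β_Ulmer·MRP = 3.57% − 0.34 × 5.4375% = 1.7213%
E(R_m) = R_f + MRP = 1.7213% + 5.4375% = 7.16%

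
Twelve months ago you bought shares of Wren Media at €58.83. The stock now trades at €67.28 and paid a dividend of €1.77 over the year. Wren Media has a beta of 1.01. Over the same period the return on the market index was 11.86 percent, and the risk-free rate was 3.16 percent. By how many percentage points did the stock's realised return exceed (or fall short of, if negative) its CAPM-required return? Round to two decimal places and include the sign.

Realised HPR = (P1 + D1 − P0) / P0 = (67.28 + 1.77 − 58.83) / 58.83 = 10.22 / 58.83 = 17.3721%
MRP = 11.86% − 3.16% = 8.70%
CAPM required = R_f + β·MRP = 3.16% + 1.01 × 8.70% = 11.9470%
α = realised − required = 17.3721% − 11.9470% = +5.43%

+5.43%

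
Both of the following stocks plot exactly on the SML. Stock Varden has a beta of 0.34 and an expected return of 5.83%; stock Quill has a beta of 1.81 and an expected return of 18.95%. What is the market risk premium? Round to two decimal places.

Both satisfy E(R) = R_f + β·MRP, so the slope of the SML is
MRP = (18.95% − 5.83%) / (1.81 − 0.34) = 13.12% / 1.47 = 8.9252%

8.93%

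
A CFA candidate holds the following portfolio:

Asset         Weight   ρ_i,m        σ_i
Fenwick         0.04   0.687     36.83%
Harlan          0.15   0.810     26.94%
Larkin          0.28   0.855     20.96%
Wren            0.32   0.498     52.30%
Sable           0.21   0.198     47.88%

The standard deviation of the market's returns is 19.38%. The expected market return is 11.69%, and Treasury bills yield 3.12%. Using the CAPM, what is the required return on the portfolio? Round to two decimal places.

β_Fenwick = 0.687 × 36.83% / 19.38% = 1.3056
β_Harlan = 0.810 × 26.94% / 19.38% = 1.1260
β_Larkin = 0.855 × 20.96% / 19.38% = 0.9247
β_Wren = 0.498 × 52.30% / 19.38% = 1.3439
β_Sable = 0.198 × 47.88% / 19.38% = 0.4892
β_P = Σ w_i β_i = 0.04×1.3056 + 0.15×1.1260 + 0.28×0.9247 + 0.32×1.3439 + 0.21×0.4892 = 1.0128
MRP = 11.69% − 3.12% = 8.57%
E(R_P) = R_f + β_P × MRP = 3.12% + 1.0128 × 8.57% = 11.80%

11.80%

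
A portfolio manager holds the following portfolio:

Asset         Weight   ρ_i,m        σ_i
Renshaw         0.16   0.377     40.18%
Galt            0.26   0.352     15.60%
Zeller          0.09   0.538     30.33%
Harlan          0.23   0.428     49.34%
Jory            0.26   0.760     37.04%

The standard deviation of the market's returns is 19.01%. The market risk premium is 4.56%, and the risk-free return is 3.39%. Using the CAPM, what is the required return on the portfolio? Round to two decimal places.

7.59%

β_Renshaw = 0.377 × 40.18% / 19.01% = 0.7968
β_Galt = 0.352 × 15.60% / 19.01% = 0.2889
β_Zeller = 0.538 × 30.33% / 19.01% = 0.8584
β_Harlan = 0.428 × 49.34% / 19.01% = 1.1109
β_Jory = 0.760 × 37.04% / 19.01% = 1.4808
β_P = Σ w_i β_i = 0.16×0.7968 + 0.26×0.2889 + 0.09×0.8584 + 0.23×1.1109 + 0.26×1.4808 = 0.9204
E(R_P) = R_f + β_P × MRP = 3.39% + 0.9204 × 4.56% = 7.59%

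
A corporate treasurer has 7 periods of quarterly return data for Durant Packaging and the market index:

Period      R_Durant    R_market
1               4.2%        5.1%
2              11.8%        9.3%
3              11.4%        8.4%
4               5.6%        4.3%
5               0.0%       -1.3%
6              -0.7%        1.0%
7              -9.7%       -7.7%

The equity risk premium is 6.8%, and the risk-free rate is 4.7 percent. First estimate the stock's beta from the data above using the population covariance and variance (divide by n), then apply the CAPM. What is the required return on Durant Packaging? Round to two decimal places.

13.17%

Mean R_i = (4.2 + 11.8 + 11.4 + 5.6 + 0.0 − 0.7 − 9.7) / 7 = 3.2286%
Mean R_m = (5.1 + 9.3 + 8.4 + 4.3 − 1.3 + 1.0 − 7.7) / 7 = 2.7286%
Σ(R_i − R̄_i)(R_m − R̄_m) = 263.3243  ⇒  Cov = 263.3243 / 7 = 37.6178
Σ(R_m − R̄_m)² = 211.4143  ⇒  Var(R_m) = 211.4143 / 7 = 30.2020
β = Cov / Var(R_m) = 37.6178 / 30.2020 = 1.2455
E(R) = R_f + β × MRP = 4.7% + 1.2455 × 6.8% = 13.17%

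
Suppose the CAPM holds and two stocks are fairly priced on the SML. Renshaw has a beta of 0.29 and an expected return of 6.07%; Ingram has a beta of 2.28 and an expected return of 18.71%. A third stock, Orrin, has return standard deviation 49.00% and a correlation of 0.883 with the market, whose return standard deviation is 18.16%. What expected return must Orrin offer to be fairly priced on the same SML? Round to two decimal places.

MRP = (18.71% − 6.07%) / (2.28 − 0.29) = 6.3518%
R_f = 6.07% − 0.29 × 6.3518% = 4.2280%
β_Orrin = ρ·σ_i/σ_m = 0.883 × 49.00 / 18.16 = 2.3825
E(R_Orrin) = R_f + β × MRP = 4.2280% + 2.3825 × 6.3518% = 19.36%

19.36%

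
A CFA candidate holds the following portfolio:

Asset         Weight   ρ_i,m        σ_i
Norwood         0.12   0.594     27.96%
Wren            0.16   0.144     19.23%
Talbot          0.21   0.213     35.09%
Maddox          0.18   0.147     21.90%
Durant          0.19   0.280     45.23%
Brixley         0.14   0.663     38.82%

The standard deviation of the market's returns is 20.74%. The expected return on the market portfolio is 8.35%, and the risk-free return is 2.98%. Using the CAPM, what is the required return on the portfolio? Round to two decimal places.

5.72%

β_Norwood = 0.594 × 27.96% / 20.74% = 0.8008
β_Wren = 0.144 × 19.23% / 20.74% = 0.1335
β_Talbot = 0.213 × 35.09% / 20.74% = 0.3604
β_Maddox = 0.147 × 21.90% / 20.74% = 0.1552
β_Durant = 0.280 × 45.23% / 20.74% = 0.6106
β_Brixley = 0.663 × 38.82% / 20.74% = 1.2410
β_P = Σ w_i β_i = 0.12×0.8008 + 0.16×0.1335 + 0.21×0.3604 + 0.18×0.1552 + 0.19×0.6106 + 0.14×1.2410 = 0.5108
MRP = 8.35% − 2.98% = 5.37%
E(R_P) = R_f + β_P × MRP = 2.98% + 0.5108 × 5.37% = 5.72%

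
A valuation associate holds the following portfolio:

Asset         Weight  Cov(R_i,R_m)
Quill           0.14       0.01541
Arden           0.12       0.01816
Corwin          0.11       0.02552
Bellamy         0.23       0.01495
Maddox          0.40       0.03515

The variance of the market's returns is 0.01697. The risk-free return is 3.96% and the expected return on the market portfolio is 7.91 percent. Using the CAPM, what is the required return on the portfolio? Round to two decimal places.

β_Quill = 0.01541 / 0.01697 = 0.9081
β_Arden = 0.01816 / 0.01697 = 1.0701
β_Corwin = 0.02552 / 0.01697 = 1.5038
β_Bellamy = 0.01495 / 0.01697 = 0.8810
β_Maddox = 0.03515 / 0.01697 = 2.0713
β_P = Σ w_i β_i = 0.14×0.9081 + 0.12×1.0701 + 0.11×1.5038 + 0.23×0.8810 + 0.40×2.0713 = 1.4521
MRP = 7.91% − 3.96% = 3.95%
E(R_P) = R_f + β_P × MRP = 3.96% + 1.4521 × 3.95% = 9.70%

9.70%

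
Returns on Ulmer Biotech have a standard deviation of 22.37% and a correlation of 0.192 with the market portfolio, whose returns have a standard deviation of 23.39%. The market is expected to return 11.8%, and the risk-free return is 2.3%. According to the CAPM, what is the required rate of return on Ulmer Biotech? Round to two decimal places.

4.04%

β = ρ × σ_i / σ_m = 0.192 × 22.37% / 23.39% = 0.1836
MRP = 11.8% − 2.3% = 9.50%
E(R) = 2.3% + 0.1836 × 9.5% = 4.04%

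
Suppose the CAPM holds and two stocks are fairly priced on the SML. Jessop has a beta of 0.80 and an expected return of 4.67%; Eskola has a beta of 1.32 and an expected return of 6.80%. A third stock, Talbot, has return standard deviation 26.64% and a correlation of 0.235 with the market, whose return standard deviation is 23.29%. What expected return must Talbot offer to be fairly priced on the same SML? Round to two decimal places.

MRP = (6.80% − 4.67%) / (1.32 − 0.80) = 4.0962%
R_f = 4.67% − 0.80 × 4.0962% = 1.3930%
β_Talbot = ρ·σ_i/σ_m = 0.235 × 26.64 / 23.29 = 0.2688
E(R_Talbot) = R_f + β × MRP = 1.3930% + 0.2688 × 4.0962% = 2.49%

2.49%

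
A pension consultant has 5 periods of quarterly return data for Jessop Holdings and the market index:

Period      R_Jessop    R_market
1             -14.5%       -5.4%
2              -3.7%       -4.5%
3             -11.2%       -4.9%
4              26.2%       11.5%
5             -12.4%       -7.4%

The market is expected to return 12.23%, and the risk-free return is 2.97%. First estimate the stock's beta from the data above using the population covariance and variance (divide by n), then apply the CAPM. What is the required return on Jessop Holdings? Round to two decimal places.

Mean R_i = (-14.5 − 3.7 − 11.2 + 26.2 − 12.4) / 5 = -3.1200%
Mean R_m = (-5.4 − 4.5 − 4.9 + 11.5 − 7.4) / 5 = -2.1400%
Σ(R_i − R̄_i)(R_m − R̄_m) = 509.5060  ⇒  Cov = 509.5060 / 5 = 101.9012
Σ(R_m − R̄_m)² = 237.5320  ⇒  Var(R_m) = 237.5320 / 5 = 47.5064
β = Cov / Var(R_m) = 101.9012 / 47.5064 = 2.1450
MRP = 12.23% − 2.97% = 9.26%
E(R) = R_f + β × MRP = 2.97% + 2.1450 × 9.26% = 22.83%

22.83%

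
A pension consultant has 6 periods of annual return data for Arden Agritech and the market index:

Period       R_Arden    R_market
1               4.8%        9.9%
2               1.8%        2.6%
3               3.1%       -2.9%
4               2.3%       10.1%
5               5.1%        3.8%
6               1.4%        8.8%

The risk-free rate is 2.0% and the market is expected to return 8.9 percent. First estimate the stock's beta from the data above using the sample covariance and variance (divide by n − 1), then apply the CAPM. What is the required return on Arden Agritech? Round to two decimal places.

Mean R_i = (4.8 + 1.8 + 3.1 + 2.3 + 5.1 + 1.4) / 6 = 3.0833%
Mean R_m = (9.9 + 2.6 − 2.9 + 10.1 + 3.8 + 8.8) / 6 = 5.3833%
Σ(R_i − R̄_i)(R_m − R̄_m) = -1.4517  ⇒  Cov = -1.4517 / 5 = -0.2903
Σ(R_m − R̄_m)² = 133.1883  ⇒  Var(R_m) = 133.1883 / 5 = 26.6377
β = Cov / Var(R_m) = -0.2903 / 26.6377 = -0.0109
MRP = 8.9% − 2.0% = 6.90%
E(R) = R_f + β × MRP = 2.0% + -0.0109 × 6.9% = 1.92%

1.92%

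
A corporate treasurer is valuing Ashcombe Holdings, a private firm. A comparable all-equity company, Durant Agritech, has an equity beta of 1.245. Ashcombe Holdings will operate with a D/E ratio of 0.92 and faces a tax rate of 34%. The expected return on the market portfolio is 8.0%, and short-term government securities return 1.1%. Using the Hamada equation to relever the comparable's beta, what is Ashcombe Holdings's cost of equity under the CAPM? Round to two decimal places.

β_L = β_U × [1 + (1 − t)(D/E)] = 1.245 × [1 + (1 − 0.34) × 0.92]
    = 1.245 × [1 + 0.66 × 0.92] = 1.245 × 1.6072 = 2.0010
MRP = 8.0% − 1.1% = 6.90%
E(R) = R_f + β_L × MRP = 1.1% + 2.0010 × 6.9% = 14.91%

14.91%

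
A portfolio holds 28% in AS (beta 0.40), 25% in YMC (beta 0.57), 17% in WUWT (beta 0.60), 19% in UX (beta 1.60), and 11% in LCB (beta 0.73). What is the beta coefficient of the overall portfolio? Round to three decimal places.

β_P = Σ w_i β_i = 0.28×0.40 + 0.25×0.57 + 0.17×0.60 + 0.19×1.60 + 0.11×0.73 = 0.7408

0.741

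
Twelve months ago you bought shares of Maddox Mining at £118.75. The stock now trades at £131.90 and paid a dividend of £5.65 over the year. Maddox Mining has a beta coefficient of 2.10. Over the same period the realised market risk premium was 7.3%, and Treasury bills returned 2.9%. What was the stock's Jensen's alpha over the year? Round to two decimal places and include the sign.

Realised HPR = (P1 + D1 − P0) / P0 = (131.90 + 5.65 − 118.75) / 118.75 = 18.80 / 118.75 = 15.8316%
CAPM required = R_f + β·MRP = 2.9% + 2.10 × 7.3% = 18.2300%
α = realised − required = 15.8316% − 18.2300% = -2.40%

-2.40%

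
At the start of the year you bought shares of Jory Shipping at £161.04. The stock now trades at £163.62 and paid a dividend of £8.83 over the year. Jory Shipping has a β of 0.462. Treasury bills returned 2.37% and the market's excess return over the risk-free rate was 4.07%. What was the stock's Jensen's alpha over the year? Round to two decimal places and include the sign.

+2.83%

Realised HPR = (P1 + D1 − P0) / P0 = (163.62 + 8.83 − 161.04) / 161.04 = 11.41 / 161.04 = 7.0852%
CAPM required = R_f + β·MRP = 2.37% + 0.462 × 4.07% = 4.25034%
α = realised − required = 7.0852% − 4.25034% = +2.83%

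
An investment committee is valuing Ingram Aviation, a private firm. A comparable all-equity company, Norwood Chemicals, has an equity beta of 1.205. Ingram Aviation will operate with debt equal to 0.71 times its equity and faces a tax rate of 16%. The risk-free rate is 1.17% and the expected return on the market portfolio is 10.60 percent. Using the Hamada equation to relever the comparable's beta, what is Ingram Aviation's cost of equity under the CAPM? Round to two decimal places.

β_L = β_U × [1 + (1 − t)(D/E)] = 1.205 × [1 + (1 − 0.16) × 0.71]
    = 1.205 × [1 + 0.84 × 0.71] = 1.205 × 1.5964 = 1.9237
MRP = 10.60% − 1.17% = 9.43%
E(R) = R_f + β_L × MRP = 1.17% + 1.9237 × 9.43% = 19.31%

19.31%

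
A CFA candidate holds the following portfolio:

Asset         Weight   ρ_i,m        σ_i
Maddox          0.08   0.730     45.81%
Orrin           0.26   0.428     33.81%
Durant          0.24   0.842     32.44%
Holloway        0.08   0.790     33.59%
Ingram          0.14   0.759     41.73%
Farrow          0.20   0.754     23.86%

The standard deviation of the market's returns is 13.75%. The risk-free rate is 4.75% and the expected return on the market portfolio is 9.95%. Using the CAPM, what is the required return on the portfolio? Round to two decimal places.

β_Maddox = 0.730 × 45.81% / 13.75% = 2.4321
β_Orrin = 0.428 × 33.81% / 13.75% = 1.0524
β_Durant = 0.842 × 32.44% / 13.75% = 1.9865
β_Holloway = 0.790 × 33.59% / 13.75% = 1.9299
β_Ingram = 0.759 × 41.73% / 13.75% = 2.3035
β_Farrow = 0.754 × 23.86% / 13.75% = 1.3084
β_P = Σ w_i β_i = 0.08×2.4321 + 0.26×1.0524 + 0.24×1.9865 + 0.08×1.9299 + 0.14×2.3035 + 0.20×1.3084 = 1.6835
MRP = 9.95% − 4.75% = 5.20%
E(R_P) = R_f + β_P × MRP = 4.75% + 1.6835 × 5.20% = 13.50%

13.50%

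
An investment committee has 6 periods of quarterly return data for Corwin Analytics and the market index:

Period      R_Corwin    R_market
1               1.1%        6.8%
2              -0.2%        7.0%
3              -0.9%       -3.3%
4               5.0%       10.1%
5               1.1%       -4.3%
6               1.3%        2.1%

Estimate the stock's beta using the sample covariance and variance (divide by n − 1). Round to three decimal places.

Mean R_i = (1.1 − 0.2 − 0.9 + 5.0 + 1.1 + 1.3) / 6 = 1.2333%
Mean R_m = (6.8 + 7.0 − 3.3 + 10.1 − 4.3 + 2.1) / 6 = 3.0667%
Σ(R_i − R̄_i)(R_m − R̄_m) = 34.8567  ⇒  Cov = 34.8567 / 5 = 6.9713
Σ(R_m − R̄_m)² = 174.6133  ⇒  Var(R_m) = 174.6133 / 5 = 34.9227
β = Cov / Var(R_m) = 6.9713 / 34.9227 = 0.1996

0.200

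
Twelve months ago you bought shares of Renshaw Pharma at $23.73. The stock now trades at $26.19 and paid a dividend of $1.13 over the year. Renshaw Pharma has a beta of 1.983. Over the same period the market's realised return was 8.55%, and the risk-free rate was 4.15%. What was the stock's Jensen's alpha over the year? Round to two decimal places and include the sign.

Realised HPR = (P1 + D1 − P0) / P0 = (26.19 + 1.13 − 23.73) / 23.73 = 3.59 / 23.73 = 15.1285%
MRP = 8.55% − 4.15% = 4.40%
CAPM required = R_f + β·MRP = 4.15% + 1.983 × 4.40% = 12.87520%
α = realised − required = 15.1285% − 12.87520% = +2.25%

+2.25%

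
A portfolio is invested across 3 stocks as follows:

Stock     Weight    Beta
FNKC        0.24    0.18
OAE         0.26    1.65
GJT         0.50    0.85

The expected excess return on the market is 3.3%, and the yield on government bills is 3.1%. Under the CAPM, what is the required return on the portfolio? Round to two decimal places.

6.06%

β_P = Σ w_i β_i = 0.24×0.18 + 0.26×1.65 + 0.50×0.85 = 0.8972
E(R_P) = R_f + β_P × MRP = 3.1% + 0.8972 × 3.3% = 6.06%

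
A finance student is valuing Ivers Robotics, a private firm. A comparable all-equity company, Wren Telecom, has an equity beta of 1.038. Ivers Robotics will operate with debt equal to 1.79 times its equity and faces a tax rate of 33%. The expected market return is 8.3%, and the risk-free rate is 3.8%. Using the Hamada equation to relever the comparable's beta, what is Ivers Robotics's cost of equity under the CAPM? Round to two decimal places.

14.07%

β_L = β_U × [1 + (1 − t)(D/E)] = 1.038 × [1 + (1 − 0.33) × 1.79]
    = 1.038 × [1 + 0.67 × 1.79] = 1.038 × 2.1993 = 2.2829
MRP = 8.3% − 3.8% = 4.50%
E(R) = R_f + β_L × MRP = 3.8% + 2.2829 × 4.5% = 14.07%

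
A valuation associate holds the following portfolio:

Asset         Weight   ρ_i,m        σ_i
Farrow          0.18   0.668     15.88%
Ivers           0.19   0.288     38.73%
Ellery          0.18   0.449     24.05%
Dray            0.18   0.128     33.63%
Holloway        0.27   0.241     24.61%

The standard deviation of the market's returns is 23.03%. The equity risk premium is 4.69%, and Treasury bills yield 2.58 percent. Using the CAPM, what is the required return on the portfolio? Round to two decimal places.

β_Farrow = 0.668 × 15.88% / 23.03% = 0.4606
β_Ivers = 0.288 × 38.73% / 23.03% = 0.4843
β_Ellery = 0.449 × 24.05% / 23.03% = 0.4689
β_Dray = 0.128 × 33.63% / 23.03% = 0.1869
β_Holloway = 0.241 × 24.61% / 23.03% = 0.2575
β_P = Σ w_i β_i = 0.18×0.4606 + 0.19×0.4843 + 0.18×0.4689 + 0.18×0.1869 + 0.27×0.2575 = 0.3625
E(R_P) = R_f + β_P × MRP = 2.58% + 0.3625 × 4.69% = 4.28%

4.28%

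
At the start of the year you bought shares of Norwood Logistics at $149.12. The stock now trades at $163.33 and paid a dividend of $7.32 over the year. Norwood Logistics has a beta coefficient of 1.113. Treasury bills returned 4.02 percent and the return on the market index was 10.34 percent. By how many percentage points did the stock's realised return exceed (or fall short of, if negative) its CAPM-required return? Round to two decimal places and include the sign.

+3.38%

Realised HPR = (P1 + D1 − P0) / P0 = (163.33 + 7.32 − 149.12) / 149.12 = 21.53 / 149.12 = 14.4380%
MRP = 10.34% − 4.02% = 6.32%
CAPM required = R_f + β·MRP = 4.02% + 1.113 × 6.32% = 11.05416%
α = realised − required = 14.4380% − 11.05416% = +3.38%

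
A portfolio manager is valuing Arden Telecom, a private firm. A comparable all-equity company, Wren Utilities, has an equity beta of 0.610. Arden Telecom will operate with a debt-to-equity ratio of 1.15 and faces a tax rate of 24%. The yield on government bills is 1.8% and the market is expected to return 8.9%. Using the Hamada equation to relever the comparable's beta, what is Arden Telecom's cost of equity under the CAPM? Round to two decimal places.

9.92%

β_L = β_U × [1 + (1 − t)(D/E)] = 0.610 × [1 + (1 − 0.24) × 1.15]
    = 0.610 × [1 + 0.76 × 1.15] = 0.610 × 1.8740 = 1.1431
MRP = 8.9% − 1.8% = 7.10%
E(R) = R_f + β_L × MRP = 1.8% + 1.1431 × 7.1% = 9.92%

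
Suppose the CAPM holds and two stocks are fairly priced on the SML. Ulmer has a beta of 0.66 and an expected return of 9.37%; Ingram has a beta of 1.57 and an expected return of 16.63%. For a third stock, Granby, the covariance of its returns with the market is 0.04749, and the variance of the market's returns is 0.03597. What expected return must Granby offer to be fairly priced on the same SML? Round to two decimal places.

14.64%

MRP = (16.63% − 9.37%) / (1.57 − 0.66) = 7.9780%
R_f = 9.37% − 0.66 × 7.9780% = 4.1045%
β_Granby = Cov / Var(R_m) = 0.04749 / 0.03597 = 1.3203
E(R_Granby) = R_f + β × MRP = 4.1045% + 1.3203 × 7.9780% = 14.64%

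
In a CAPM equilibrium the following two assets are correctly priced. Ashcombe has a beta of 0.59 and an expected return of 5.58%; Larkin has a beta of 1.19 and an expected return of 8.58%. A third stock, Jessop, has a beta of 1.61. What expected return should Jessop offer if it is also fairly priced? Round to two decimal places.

10.68%

MRP (SML slope) = (8.58% − 5.58%) / (1.19 − 0.59) = 3.00% / 0.60 = 5.0000%
R_f (intercept) = 5.58% − 0.59 × 5.0000% = 2.6300%
E(R_Jessop) = R_f + β × MRP = 2.6300% + 1.61 × 5.0000% = 10.68%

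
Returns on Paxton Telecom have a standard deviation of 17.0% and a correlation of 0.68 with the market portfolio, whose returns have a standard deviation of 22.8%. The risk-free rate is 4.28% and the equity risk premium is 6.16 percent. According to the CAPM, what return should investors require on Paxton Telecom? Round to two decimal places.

7.40%

β = ρ × σ_i / σ_m = 0.68 × 17.0% / 22.8% = 0.5070
E(R) = 4.28% + 0.5070 × 6.16% = 7.40%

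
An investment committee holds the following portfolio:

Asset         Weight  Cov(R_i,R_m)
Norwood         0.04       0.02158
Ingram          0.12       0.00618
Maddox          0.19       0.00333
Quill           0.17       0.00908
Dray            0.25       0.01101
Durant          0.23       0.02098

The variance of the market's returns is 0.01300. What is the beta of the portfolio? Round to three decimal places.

0.874

β_Norwood = 0.02158 / 0.01300 = 1.6600
β_Ingram = 0.00618 / 0.01300 = 0.4754
β_Maddox = 0.00333 / 0.01300 = 0.2562
β_Quill = 0.00908 / 0.01300 = 0.6985
β_Dray = 0.01101 / 0.01300 = 0.8469
β_Durant = 0.02098 / 0.01300 = 1.6138
β_P = Σ w_i β_i = 0.04×1.6600 + 0.12×0.4754 + 0.19×0.2562 + 0.17×0.6985 + 0.25×0.8469 + 0.23×1.6138 = 0.8738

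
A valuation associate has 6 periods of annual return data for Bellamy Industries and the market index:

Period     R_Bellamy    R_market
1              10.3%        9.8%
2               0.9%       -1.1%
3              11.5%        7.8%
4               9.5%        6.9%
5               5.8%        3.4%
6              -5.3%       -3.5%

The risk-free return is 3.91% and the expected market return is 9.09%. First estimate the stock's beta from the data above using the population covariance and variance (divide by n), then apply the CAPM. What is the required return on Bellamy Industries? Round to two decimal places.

Mean R_i = (10.3 + 0.9 + 11.5 + 9.5 + 5.8 − 5.3) / 6 = 5.4500%
Mean R_m = (9.8 − 1.1 + 7.8 + 6.9 + 3.4 − 3.5) / 6 = 3.8833%
Σ(R_i − R̄_i)(R_m − R̄_m) = 166.4850  ⇒  Cov = 166.4850 / 6 = 27.7475
Σ(R_m − R̄_m)² = 139.0283  ⇒  Var(R_m) = 139.0283 / 6 = 23.1714
β = Cov / Var(R_m) = 27.7475 / 23.1714 = 1.1975
MRP = 9.09% − 3.91% = 5.18%
E(R) = R_f + β × MRP = 3.91% + 1.1975 × 5.18% = 10.11%

10.11%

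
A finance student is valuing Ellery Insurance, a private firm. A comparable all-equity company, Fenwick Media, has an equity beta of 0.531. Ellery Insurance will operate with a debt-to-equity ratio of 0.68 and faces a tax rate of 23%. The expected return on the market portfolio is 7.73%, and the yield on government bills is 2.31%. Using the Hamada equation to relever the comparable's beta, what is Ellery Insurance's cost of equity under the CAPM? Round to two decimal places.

6.69%

β_L = β_U × [1 + (1 − t)(D/E)] = 0.531 × [1 + (1 − 0.23) × 0.68]
    = 0.531 × [1 + 0.77 × 0.68] = 0.531 × 1.5236 = 0.8090
MRP = 7.73% − 2.31% = 5.42%
E(R) = R_f + β_L × MRP = 2.31% + 0.8090 × 5.42% = 6.69%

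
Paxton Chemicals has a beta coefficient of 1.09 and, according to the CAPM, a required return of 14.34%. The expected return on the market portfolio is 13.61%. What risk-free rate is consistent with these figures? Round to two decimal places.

E(R) = R_f + β(E(R_m) − R_f) = R_f(1 − β) + β·E(R_m)
14.34% = R_f × (1 − 1.09) + 1.09 × 13.61%
14.34% = R_f × -0.09 + 14.8349%
R_f = (14.34% − 14.8349%) / -0.09 = 5.50%

5.50%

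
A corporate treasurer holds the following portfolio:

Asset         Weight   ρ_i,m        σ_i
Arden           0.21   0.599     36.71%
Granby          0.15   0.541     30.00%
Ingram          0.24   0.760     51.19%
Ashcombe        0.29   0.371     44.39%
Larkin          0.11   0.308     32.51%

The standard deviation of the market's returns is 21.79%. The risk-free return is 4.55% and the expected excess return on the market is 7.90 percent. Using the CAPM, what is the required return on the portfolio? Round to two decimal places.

12.62%

β_Arden = 0.599 × 36.71% / 21.79% = 1.0091
β_Granby = 0.541 × 30.00% / 21.79% = 0.7448
β_Ingram = 0.760 × 51.19% / 21.79% = 1.7854
β_Ashcombe = 0.371 × 44.39% / 21.79% = 0.7558
β_Larkin = 0.308 × 32.51% / 21.79% = 0.4595
β_P = Σ w_i β_i = 0.21×1.0091 + 0.15×0.7448 + 0.24×1.7854 + 0.29×0.7558 + 0.11×0.4595 = 1.0219
E(R_P) = R_f + β_P × MRP = 4.55% + 1.0219 × 7.90% = 12.62%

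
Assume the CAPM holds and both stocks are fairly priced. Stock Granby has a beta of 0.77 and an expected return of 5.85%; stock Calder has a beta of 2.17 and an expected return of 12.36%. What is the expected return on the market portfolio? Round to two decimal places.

Both satisfy E(R) = R_f + β·MRP, so the slope of the SML is
MRP = (12.36% − 5.85%) / (2.17 − 0.77) = 6.51% / 1.40 = 4.6500%
R_f = E(R_Granby) − β_Granby·MRP = 5.85% − 0.77 × 4.6500% = 2.2695%
E(R_m) = R_f + MRP = 2.2695% + 4.6500% = 6.92%

6.92%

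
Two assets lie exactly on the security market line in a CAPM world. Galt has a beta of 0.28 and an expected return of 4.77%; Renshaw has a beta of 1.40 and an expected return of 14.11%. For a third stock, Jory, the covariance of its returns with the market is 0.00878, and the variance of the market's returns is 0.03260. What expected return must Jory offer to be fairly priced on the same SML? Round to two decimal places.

4.68%

MRP = (14.11% − 4.77%) / (1.40 − 0.28) = 8.3393%
R_f = 4.77% − 0.28 × 8.3393% = 2.4350%
β_Jory = Cov / Var(R_m) = 0.00878 / 0.03260 = 0.2693
E(R_Jory) = R_f + β × MRP = 2.4350% + 0.2693 × 8.3393% = 4.68%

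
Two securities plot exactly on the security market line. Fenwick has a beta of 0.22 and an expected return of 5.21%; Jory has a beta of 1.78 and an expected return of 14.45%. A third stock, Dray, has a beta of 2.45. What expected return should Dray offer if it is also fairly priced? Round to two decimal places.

18.42%

MRP (SML slope) = (14.45% − 5.21%) / (1.78 − 0.22) = 9.24% / 1.56 = 5.9231%
R_f (intercept) = 5.21% − 0.22 × 5.9231% = 3.9069%
E(R_Dray) = R_f + β × MRP = 3.9069% + 2.45 × 5.9231% = 18.42%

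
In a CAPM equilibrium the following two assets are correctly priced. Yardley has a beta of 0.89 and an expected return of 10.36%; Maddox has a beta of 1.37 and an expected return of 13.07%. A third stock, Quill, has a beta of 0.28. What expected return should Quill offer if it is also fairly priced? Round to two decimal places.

6.92%

MRP (SML slope) = (13.07% − 10.36%) / (1.37 − 0.89) = 2.71% / 0.48 = 5.6458%
R_f (intercept) = 10.36% − 0.89 × 5.6458% = 5.3352%
E(R_Quill) = R_f + β × MRP = 5.3352% + 0.28 × 5.6458% = 6.92%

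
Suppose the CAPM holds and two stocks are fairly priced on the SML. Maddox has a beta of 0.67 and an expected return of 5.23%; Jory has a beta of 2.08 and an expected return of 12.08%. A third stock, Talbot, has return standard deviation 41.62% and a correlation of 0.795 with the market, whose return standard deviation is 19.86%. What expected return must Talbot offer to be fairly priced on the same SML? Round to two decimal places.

10.07%

MRP = (12.08% − 5.23%) / (2.08 − 0.67) = 4.8582%
R_f = 5.23% − 0.67 × 4.8582% = 1.9750%
β_Talbot = ρ·σ_i/σ_m = 0.795 × 41.62 / 19.86 = 1.6661
E(R_Talbot) = R_f + β × MRP = 1.9750% + 1.6661 × 4.8582% = 10.07%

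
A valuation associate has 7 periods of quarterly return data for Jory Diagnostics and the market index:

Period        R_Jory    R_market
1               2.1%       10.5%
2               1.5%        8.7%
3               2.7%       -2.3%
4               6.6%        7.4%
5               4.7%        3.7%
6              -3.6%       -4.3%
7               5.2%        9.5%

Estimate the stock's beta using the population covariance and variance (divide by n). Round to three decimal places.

0.327

Mean R_i = (2.1 + 1.5 + 2.7 + 6.6 + 4.7 − 3.6 + 5.2) / 7 = 2.7429%
Mean R_m = (10.5 + 8.7 − 2.3 + 7.4 + 3.7 − 4.3 + 9.5) / 7 = 4.7429%
Σ(R_i − R̄_i)(R_m − R̄_m) = 68.9371  ⇒  Cov = 68.9371 / 7 = 9.8482
Σ(R_m − R̄_m)² = 210.9571  ⇒  Var(R_m) = 210.9571 / 7 = 30.1367
β = Cov / Var(R_m) = 9.8482 / 30.1367 = 0.3268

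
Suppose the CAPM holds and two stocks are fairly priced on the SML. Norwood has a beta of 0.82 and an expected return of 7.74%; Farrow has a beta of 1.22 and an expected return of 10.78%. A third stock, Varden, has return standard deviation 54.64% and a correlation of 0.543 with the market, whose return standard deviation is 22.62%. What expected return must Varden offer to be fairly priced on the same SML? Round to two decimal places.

11.48%

MRP = (10.78% − 7.74%) / (1.22 − 0.82) = 7.6000%
R_f = 7.74% − 0.82 × 7.6000% = 1.5080%
β_Varden = ρ·σ_i/σ_m = 0.543 × 54.64 / 22.62 = 1.3116
E(R_Varden) = R_f + β × MRP = 1.5080% + 1.3116 × 7.6000% = 11.48%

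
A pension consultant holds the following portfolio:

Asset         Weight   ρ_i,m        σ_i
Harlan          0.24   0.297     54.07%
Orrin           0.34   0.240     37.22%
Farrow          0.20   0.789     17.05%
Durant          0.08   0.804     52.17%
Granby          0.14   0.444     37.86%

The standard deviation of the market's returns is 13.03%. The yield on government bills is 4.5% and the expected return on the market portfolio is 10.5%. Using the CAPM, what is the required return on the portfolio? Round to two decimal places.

11.54%

β_Harlan = 0.297 × 54.07% / 13.03% = 1.2324
β_Orrin = 0.240 × 37.22% / 13.03% = 0.6856
β_Farrow = 0.789 × 17.05% / 13.03% = 1.0324
β_Durant = 0.804 × 52.17% / 13.03% = 3.2191
β_Granby = 0.444 × 37.86% / 13.03% = 1.2901
β_P = Σ w_i β_i = 0.24×1.2324 + 0.34×0.6856 + 0.20×1.0324 + 0.08×3.2191 + 0.14×1.2901 = 1.1735
MRP = 10.5% − 4.5% = 6.00%
E(R_P) = R_f + β_P × MRP = 4.5% + 1.1735 × 6.0% = 11.54%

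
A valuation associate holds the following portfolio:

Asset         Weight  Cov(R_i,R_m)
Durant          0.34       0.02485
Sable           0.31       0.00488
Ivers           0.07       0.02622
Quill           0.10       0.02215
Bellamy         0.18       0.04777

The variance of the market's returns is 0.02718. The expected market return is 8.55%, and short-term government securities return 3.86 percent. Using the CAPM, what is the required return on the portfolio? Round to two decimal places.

β_Durant = 0.02485 / 0.02718 = 0.9143
β_Sable = 0.00488 / 0.02718 = 0.1795
β_Ivers = 0.02622 / 0.02718 = 0.9647
β_Quill = 0.02215 / 0.02718 = 0.8149
β_Bellamy = 0.04777 / 0.02718 = 1.7575
β_P = Σ w_i β_i = 0.34×0.9143 + 0.31×0.1795 + 0.07×0.9647 + 0.10×0.8149 + 0.18×1.7575 = 0.8319
MRP = 8.55% − 3.86% = 4.69%
E(R_P) = R_f + β_P × MRP = 3.86% + 0.8319 × 4.69% = 7.76%

7.76%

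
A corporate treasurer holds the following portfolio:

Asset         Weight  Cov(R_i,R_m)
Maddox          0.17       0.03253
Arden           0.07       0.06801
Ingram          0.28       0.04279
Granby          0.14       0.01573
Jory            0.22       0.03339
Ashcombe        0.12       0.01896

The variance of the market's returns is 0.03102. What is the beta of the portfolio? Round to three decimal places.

β_Maddox = 0.03253 / 0.03102 = 1.0487
β_Arden = 0.06801 / 0.03102 = 2.1925
β_Ingram = 0.04279 / 0.03102 = 1.3794
β_Granby = 0.01573 / 0.03102 = 0.5071
β_Jory = 0.03339 / 0.03102 = 1.0764
β_Ashcombe = 0.01896 / 0.03102 = 0.6112
β_P = Σ w_i β_i = 0.17×1.0487 + 0.07×2.1925 + 0.28×1.3794 + 0.14×0.5071 + 0.22×1.0764 + 0.12×0.6112 = 1.0991

1.099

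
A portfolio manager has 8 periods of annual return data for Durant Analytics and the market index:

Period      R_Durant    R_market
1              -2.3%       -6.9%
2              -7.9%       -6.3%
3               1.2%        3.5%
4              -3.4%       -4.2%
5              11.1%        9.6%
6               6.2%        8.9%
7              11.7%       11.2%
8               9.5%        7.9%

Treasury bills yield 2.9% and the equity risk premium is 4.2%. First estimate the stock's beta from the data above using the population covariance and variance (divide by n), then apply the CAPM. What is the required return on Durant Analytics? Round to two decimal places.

6.77%

Mean R_i = (-2.3 − 7.9 + 1.2 − 3.4 + 11.1 + 6.2 + 11.7 + 9.5) / 8 = 3.2625%
Mean R_m = (-6.9 − 6.3 + 3.5 − 4.2 + 9.6 + 8.9 + 11.2 + 7.9) / 8 = 2.9625%
Σ(R_i − R̄_i)(R_m − R̄_m) = 374.6288  ⇒  Cov = 374.6288 / 8 = 46.8286
Σ(R_m − R̄_m)² = 406.1988  ⇒  Var(R_m) = 406.1988 / 8 = 50.7749
β = Cov / Var(R_m) = 46.8286 / 50.7749 = 0.9223
E(R) = R_f + β × MRP = 2.9% + 0.9223 × 4.2% = 6.77%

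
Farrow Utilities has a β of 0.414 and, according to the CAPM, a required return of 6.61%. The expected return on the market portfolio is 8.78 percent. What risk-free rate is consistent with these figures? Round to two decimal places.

5.08%

E(R) = R_f + β(E(R_m) − R_f) = R_f(1 − β) + β·E(R_m)
6.61% = R_f × (1 − 0.414) + 0.414 × 8.78%
6.61% = R_f × 0.586 + 3.63492%
R_f = (6.61% − 3.63492%) / 0.586 = 5.08%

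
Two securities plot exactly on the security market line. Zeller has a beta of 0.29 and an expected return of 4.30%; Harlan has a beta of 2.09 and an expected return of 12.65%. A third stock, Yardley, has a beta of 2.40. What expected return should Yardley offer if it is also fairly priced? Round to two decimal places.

MRP (SML slope) = (12.65% − 4.30%) / (2.09 − 0.29) = 8.35% / 1.80 = 4.6389%
R_f (intercept) = 4.30% − 0.29 × 4.6389% = 2.9547%
E(R_Yardley) = R_f + β × MRP = 2.9547% + 2.40 × 4.6389% = 14.09%

14.09%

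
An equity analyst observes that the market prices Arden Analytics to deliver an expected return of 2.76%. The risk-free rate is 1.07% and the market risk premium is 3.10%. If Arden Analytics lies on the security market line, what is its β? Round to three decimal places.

0.545

β = (E(R) − R_f) / MRP = (2.76% − 1.07%) / 3.10% = 1.69% / 3.10% = 0.545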